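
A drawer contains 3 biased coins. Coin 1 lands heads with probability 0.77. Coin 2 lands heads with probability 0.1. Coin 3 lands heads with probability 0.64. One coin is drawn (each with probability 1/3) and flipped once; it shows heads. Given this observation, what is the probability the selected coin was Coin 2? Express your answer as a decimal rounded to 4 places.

Posterior probability ≈ 0.0662

Tabulate prior·likelihood by source: [1] prior 0.333333, lik 0.77, product 0.2567; [2] prior 0.333333, lik 0.1, product 0.03333; [3] prior 0.333333, lik 0.64, product 0.2133.
Normalizing constant = 0.50333; the posterior for Coin 2 is its product over the sum, 0.03333/0.50333 = 0.0662.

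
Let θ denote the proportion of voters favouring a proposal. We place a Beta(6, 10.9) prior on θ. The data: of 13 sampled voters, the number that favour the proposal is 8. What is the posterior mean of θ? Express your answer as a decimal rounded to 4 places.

Posterior mean ≈ 0.4682

The binomial likelihood is conjugate to the Beta prior: with 8 successes and 5 failures, the posterior is Beta(6+8, 10.9+5) = Beta(14, 15.9).
E[θ | data] = 14/(14+15.9) = 0.4682.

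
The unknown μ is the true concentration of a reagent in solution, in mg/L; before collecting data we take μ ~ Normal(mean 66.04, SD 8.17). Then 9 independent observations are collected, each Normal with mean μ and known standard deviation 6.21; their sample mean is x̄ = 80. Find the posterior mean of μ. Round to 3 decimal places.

Prior precision 1/τ₀² = 1/8.17² = 0.0149815; data precision n/σ² = 9/6.21² = 0.233378.
Posterior precision = 0.0149815 + 0.233378 = 0.248359.
Posterior mean = (0.0149815·66.04 + 0.233378·80) / 0.248359 = 79.158.

Posterior mean ≈ 79.158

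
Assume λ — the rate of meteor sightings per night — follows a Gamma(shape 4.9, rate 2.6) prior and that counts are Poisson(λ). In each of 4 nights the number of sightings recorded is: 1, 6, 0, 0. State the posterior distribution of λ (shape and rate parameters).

Posterior: Gamma(shape=11.9, rate=6.6)

Total count ∑xᵢ = 7 over n = 4 nights.
Gamma is conjugate to the Poisson likelihood: posterior is Gamma(shape = 4.9+7 = 11.9, rate = 2.6+4 = 6.6).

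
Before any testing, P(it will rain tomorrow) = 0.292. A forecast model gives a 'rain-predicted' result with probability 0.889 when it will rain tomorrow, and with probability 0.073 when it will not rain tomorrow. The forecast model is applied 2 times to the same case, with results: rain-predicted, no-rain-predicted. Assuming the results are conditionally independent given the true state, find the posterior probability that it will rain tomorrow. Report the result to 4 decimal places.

With H the event that it will rain tomorrow, the joint likelihood of the observed sequence is P(data|H) = 0.889·0.111 = 0.098679 and P(data|¬H) = 0.073·0.927 = 0.067671.
Bayes: P(H|data) = 0.292·0.098679 / (0.292·0.098679 + 0.708·0.067671) = 0.028814/0.076725 = 0.3756.

Posterior P(H) ≈ 0.3756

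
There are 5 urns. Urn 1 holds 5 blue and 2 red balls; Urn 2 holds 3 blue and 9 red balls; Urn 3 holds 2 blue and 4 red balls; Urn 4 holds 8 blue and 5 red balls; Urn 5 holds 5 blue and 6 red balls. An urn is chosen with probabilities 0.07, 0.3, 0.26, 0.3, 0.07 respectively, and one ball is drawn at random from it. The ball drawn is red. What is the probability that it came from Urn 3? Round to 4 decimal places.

Posterior probability ≈ 0.3031

P(red|Urn 1) = 0.2857; P(red|Urn 2) = 0.75; P(red|Urn 3) = 0.6667; P(red|Urn 4) = 0.3846; P(red|Urn 5) = 0.5455.
Prior × likelihood for each source: 0.07·0.2857=0.02000, 0.3·0.75=0.2250, 0.26·0.6667=0.1733, 0.3·0.3846=0.1154, 0.07·0.5455=0.03818. Summing gives P(red) = 0.57190.
P(Urn 3 | red) = 0.1733 / 0.57190 = 0.3031.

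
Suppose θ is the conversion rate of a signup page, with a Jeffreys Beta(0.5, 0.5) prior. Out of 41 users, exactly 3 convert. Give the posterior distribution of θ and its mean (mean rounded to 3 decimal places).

Posterior: Beta(3.5, 38.5); mean ≈ 0.083

The binomial likelihood is conjugate to the Beta prior: with 3 successes and 38 failures, the posterior is Beta(0.5+3, 0.5+38) = Beta(3.5, 38.5).
E[θ | data] = 3.5/(3.5+38.5) = 0.083.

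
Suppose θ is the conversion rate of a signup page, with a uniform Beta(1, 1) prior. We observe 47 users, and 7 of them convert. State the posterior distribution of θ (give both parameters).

The binomial likelihood is conjugate to the Beta prior: with 7 successes and 40 failures, the posterior is Beta(1+7, 1+40) = Beta(8, 41).

Posterior: Beta(8, 41)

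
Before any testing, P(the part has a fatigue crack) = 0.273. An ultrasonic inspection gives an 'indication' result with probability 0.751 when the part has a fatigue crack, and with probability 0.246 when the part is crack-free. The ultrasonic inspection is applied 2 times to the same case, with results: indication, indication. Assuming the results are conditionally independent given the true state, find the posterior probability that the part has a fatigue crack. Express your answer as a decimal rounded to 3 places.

Posterior P(H) ≈ 0.778

With H the event that the part has a fatigue crack, the joint likelihood of the observed sequence is P(data|H) = 0.751·0.751 = 0.56400 and P(data|¬H) = 0.246·0.246 = 0.060516.
Bayes: P(H|data) = 0.273·0.56400 / (0.273·0.56400 + 0.727·0.060516) = 0.15397/0.19797 = 0.7778.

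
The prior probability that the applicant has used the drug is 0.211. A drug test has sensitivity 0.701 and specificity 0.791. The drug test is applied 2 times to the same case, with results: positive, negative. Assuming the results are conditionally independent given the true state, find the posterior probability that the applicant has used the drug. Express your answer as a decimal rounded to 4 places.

With H the event that the applicant has used the drug, the joint likelihood of the observed sequence is P(data|H) = 0.701·0.299 = 0.20960 and P(data|¬H) = 0.209·0.791 = 0.16532.
Bayes: P(H|data) = 0.211·0.20960 / (0.211·0.20960 + 0.789·0.16532) = 0.044225/0.17466 = 0.2532.

Posterior P(H) ≈ 0.2532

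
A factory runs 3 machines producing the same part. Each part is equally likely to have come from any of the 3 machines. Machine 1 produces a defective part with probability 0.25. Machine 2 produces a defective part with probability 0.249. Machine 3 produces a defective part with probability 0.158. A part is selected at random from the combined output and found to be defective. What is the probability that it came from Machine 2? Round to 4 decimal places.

Tabulate prior·likelihood by source: [1] prior 0.333333, lik 0.25, product 0.08333; [2] prior 0.333333, lik 0.249, product 0.08300; [3] prior 0.333333, lik 0.158, product 0.05267.
Normalizing constant = 0.21900; the posterior for Machine 2 is its product over the sum, 0.08300/0.21900 = 0.3790.

Posterior probability ≈ 0.3790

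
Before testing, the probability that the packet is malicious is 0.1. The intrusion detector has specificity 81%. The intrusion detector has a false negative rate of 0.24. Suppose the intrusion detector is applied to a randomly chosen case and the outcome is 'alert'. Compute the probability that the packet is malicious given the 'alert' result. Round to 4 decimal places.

Write H for 'the packet is malicious'. Prior odds H:¬H = 0.1/0.9 = 0.11111. For the 'alert' outcome, the likelihood ratio is 0.76/0.19 = 4.0000.
Posterior odds = 0.11111 × 4.0000 = 0.44444, so P(H|E) = 0.44444/(1+0.44444) = 0.3077.

P(H | E) ≈ 0.3077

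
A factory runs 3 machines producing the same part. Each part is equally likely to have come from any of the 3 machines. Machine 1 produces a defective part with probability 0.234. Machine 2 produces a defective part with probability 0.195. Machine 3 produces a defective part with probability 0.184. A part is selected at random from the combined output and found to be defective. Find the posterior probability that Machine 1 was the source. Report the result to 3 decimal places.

Posterior probability ≈ 0.382

P(defective|M1) = 0.234; P(defective|M2) = 0.195; P(defective|M3) = 0.184.
Prior × likelihood for each source: 0.333333·0.234=0.07800, 0.333333·0.195=0.06500, 0.333333·0.184=0.06133. Summing gives P(defective) = 0.20433.
P(Machine 1 | defective) = 0.07800 / 0.20433 = 0.382.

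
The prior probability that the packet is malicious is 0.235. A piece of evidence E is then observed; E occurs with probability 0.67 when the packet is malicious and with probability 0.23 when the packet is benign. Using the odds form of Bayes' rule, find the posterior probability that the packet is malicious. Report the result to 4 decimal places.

Prior odds = 0.235/(1−0.235) = 0.30719.
Likelihood ratio for E = 0.67/0.23 = 2.9130.
Posterior odds = prior odds × LR = 0.89486.
Posterior probability = odds/(1+odds) = 0.89486/1.8949 = 0.4723.

Posterior probability ≈ 0.4723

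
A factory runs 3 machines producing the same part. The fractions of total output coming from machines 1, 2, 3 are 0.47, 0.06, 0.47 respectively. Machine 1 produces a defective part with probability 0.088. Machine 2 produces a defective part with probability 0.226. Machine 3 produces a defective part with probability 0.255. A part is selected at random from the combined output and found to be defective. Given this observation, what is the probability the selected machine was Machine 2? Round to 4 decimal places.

Tabulate prior·likelihood by source: [1] prior 0.47, lik 0.088, product 0.04136; [2] prior 0.06, lik 0.226, product 0.01356; [3] prior 0.47, lik 0.255, product 0.1198.
Normalizing constant = 0.17477; the posterior for Machine 2 is its product over the sum, 0.01356/0.17477 = 0.0776.

Posterior probability ≈ 0.0776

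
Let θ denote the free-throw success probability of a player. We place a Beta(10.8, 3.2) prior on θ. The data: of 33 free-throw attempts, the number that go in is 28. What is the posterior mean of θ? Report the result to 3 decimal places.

Posterior mean ≈ 0.826

The binomial likelihood is conjugate to the Beta prior: with 28 successes and 5 failures, the posterior is Beta(10.8+28, 3.2+5) = Beta(38.8, 8.2).
Posterior mean = α/(α+β) = 38.8/47 = 0.826.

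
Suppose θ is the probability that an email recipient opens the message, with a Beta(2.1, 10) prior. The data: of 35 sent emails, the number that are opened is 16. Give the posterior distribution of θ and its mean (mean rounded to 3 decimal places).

The binomial likelihood is conjugate to the Beta prior: with 16 successes and 19 failures, the posterior is Beta(2.1+16, 10+19) = Beta(18.1, 29).
E[θ | data] = 18.1/(18.1+29) = 0.384.

Posterior: Beta(18.1, 29); mean ≈ 0.384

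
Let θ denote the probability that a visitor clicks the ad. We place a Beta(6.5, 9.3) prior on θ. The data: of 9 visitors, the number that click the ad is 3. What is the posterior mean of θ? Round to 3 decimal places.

Posterior mean ≈ 0.383

Observing 3 successes and 6 failures updates Beta(6.5, 9.3) by adding the success and failure counts to the two shape parameters: α = 6.5+3 = 9.5, β = 9.3+6 = 15.3.
E[θ | data] = 9.5/(9.5+15.3) = 0.383.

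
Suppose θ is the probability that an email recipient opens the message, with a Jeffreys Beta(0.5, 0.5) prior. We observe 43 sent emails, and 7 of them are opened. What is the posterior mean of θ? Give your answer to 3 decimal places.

Posterior mean ≈ 0.170

Observing 7 successes and 36 failures updates Beta(0.5, 0.5) by adding the success and failure counts to the two shape parameters: α = 0.5+7 = 7.5, β = 0.5+36 = 36.5.
E[θ | data] = 7.5/(7.5+36.5) = 0.170.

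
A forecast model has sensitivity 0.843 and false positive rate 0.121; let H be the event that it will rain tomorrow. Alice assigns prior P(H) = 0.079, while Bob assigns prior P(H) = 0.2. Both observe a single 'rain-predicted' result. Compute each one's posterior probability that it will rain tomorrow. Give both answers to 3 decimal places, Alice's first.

P('+'|H) = 0.843, P('+'|¬H) = 0.121.
Alice: numerator 0.843·0.079 = 0.066597; evidence = 0.066597+0.121·0.921 = 0.17804; posterior = 0.374.
Bob: numerator 0.843·0.2 = 0.16860; evidence = 0.16860+0.121·0.8 = 0.26540; posterior = 0.635.

Alice: 0.374; Bob: 0.635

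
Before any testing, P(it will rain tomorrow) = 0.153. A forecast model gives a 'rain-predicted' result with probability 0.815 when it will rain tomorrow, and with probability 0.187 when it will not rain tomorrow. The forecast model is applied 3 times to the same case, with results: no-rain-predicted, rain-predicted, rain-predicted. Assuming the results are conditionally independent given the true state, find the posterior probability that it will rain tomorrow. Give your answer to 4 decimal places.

Let H be the event that it will rain tomorrow; start with P(H) = 0.153. P('rain-predicted'|H) = 0.815, P('rain-predicted'|¬H) = 0.187.
Update on result 1 ('no-rain-predicted'): P(H) ← 0.185·0.1530 / (0.185·0.1530 + 0.813·0.8470) = 0.028305/0.71692 = 0.0395.
Update on result 2 ('rain-predicted'): P(H) ← 0.815·0.0395 / (0.815·0.0395 + 0.187·0.9605) = 0.032178/0.21179 = 0.1519.
Update on result 3 ('rain-predicted'): P(H) ← 0.815·0.1519 / (0.815·0.1519 + 0.187·0.8481) = 0.12382/0.28241 = 0.4384.

Posterior P(H) ≈ 0.4384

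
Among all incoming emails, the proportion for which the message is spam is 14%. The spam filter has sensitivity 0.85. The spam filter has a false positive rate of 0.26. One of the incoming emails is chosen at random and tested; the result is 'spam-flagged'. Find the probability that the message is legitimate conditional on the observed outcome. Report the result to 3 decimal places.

Write H for 'the message is spam'. Prior odds H:¬H = 0.14/0.86 = 0.16279. For the 'spam-flagged' outcome, the likelihood ratio is 0.85/0.26 = 3.2692.
Posterior odds = 0.16279 × 3.2692 = 0.53220, so P(H|E) = 0.53220/(1+0.53220) = 0.347. Then P(¬H|E) = 1 − 0.347 = 0.653.

P(¬H | E) ≈ 0.653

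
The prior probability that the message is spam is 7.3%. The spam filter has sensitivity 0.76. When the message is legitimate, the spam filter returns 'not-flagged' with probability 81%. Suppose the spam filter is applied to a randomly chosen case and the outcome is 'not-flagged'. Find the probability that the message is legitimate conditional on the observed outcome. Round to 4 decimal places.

Let H be the event that the message is spam. P(H) = 0.073, so P(¬H) = 0.927. With E the 'not-flagged' result, P(E|H) = 0.24 and P(E|¬H) = 0.81.
P(E) = 0.24·0.073 + 0.81·0.927 = 0.017520 + 0.75087 = 0.76839.
By Bayes' theorem, P(H|E) = 0.017520 / 0.76839 = 0.0228. Hence P(¬H|E) = 1 − 0.0228 = 0.9772.

P(¬H | E) ≈ 0.9772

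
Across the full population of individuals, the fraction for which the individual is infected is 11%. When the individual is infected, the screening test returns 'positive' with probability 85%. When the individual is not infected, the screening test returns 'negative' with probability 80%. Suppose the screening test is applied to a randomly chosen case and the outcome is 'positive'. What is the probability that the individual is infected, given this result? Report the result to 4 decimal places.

Let H be the event that the individual is infected. P(H) = 0.11, so P(¬H) = 0.89. With E the 'positive' result, P(E|H) = 0.85 and P(E|¬H) = 0.2.
P(E) = 0.85·0.11 + 0.2·0.89 = 0.093500 + 0.17800 = 0.27150.
By Bayes' theorem, P(H|E) = 0.093500 / 0.27150 = 0.3444.

P(H | E) ≈ 0.3444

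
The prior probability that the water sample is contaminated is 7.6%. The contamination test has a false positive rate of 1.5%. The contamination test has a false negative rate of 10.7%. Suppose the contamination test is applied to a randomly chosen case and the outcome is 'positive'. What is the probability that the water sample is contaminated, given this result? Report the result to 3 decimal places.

Write H for 'the water sample is contaminated'. Prior odds H:¬H = 0.076/0.924 = 0.082251. For the 'positive' outcome, the likelihood ratio is 0.893/0.015 = 59.533.
Posterior odds = 0.082251 × 59.533 = 4.8967, so P(H|E) = 4.8967/(1+4.8967) = 0.830.

P(H | E) ≈ 0.830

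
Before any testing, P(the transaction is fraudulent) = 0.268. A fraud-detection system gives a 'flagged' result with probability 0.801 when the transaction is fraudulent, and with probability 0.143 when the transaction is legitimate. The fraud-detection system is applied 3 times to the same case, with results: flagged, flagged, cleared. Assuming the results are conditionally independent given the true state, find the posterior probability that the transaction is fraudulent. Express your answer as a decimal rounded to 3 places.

Posterior P(H) ≈ 0.727

With H the event that the transaction is fraudulent, the joint likelihood of the observed sequence is P(data|H) = 0.801·0.801·0.199 = 0.12768 and P(data|¬H) = 0.143·0.143·0.857 = 0.017525.
Bayes: P(H|data) = 0.268·0.12768 / (0.268·0.12768 + 0.732·0.017525) = 0.034218/0.047046 = 0.7273.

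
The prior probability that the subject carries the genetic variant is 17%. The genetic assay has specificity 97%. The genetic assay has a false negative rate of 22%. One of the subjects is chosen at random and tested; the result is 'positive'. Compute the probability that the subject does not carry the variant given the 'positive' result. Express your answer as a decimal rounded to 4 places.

P(¬H | E) ≈ 0.1581

Let H be the event that the subject carries the genetic variant. P(H) = 0.17, so P(¬H) = 0.83. With E the 'positive' result, P(E|H) = 0.78 and P(E|¬H) = 0.03.
P(E) = 0.78·0.17 + 0.03·0.83 = 0.13260 + 0.024900 = 0.15750.
By Bayes' theorem, P(H|E) = 0.13260 / 0.15750 = 0.8419. Hence P(¬H|E) = 1 − 0.8419 = 0.1581.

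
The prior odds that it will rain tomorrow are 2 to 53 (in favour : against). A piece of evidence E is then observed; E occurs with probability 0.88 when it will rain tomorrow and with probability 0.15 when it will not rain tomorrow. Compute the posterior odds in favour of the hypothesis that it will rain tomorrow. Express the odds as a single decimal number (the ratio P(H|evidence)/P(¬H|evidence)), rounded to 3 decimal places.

Posterior odds ≈ 0.221

Prior odds = 2/53 = 0.037736. In log-odds, ln(0.037736) = -3.2771.
Add log likelihood ratio: ln(5.8667) = 1.7693.
Posterior log-odds = -1.5079, so posterior odds = exp(-1.5079) = 0.22138.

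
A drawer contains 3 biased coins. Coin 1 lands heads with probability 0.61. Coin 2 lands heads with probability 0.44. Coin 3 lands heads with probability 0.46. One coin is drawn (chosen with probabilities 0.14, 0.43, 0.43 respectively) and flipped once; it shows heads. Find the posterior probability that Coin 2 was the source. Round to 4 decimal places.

Posterior probability ≈ 0.4005

P(heads|C1) = 0.61; P(heads|C2) = 0.44; P(heads|C3) = 0.46.
Prior × likelihood for each source: 0.14·0.61=0.08540, 0.43·0.44=0.1892, 0.43·0.46=0.1978. Summing gives P(heads) = 0.47240.
P(Coin 2 | heads) = 0.1892 / 0.47240 = 0.4005.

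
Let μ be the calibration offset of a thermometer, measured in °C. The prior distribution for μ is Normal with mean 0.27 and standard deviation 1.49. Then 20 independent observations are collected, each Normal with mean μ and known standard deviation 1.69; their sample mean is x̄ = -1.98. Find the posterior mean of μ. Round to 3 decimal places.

Prior precision 1/τ₀² = 1/1.49² = 0.450430; data precision n/σ² = 20/1.69² = 7.00256.
Posterior precision = 0.450430 + 7.00256 = 7.45299.
Posterior mean = (0.450430·0.27 + 7.00256·-1.98) / 7.45299 = -1.844.

Posterior mean ≈ -1.844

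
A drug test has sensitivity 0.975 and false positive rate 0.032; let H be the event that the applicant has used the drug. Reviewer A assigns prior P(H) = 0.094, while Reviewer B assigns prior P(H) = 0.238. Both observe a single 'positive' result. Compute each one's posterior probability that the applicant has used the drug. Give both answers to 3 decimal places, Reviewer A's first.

Reviewer A: 0.760; Reviewer B: 0.905

P('+'|H) = 0.975, P('+'|¬H) = 0.032.
Reviewer A: numerator 0.975·0.094 = 0.091650; evidence = 0.091650+0.032·0.906 = 0.12064; posterior = 0.760.
Reviewer B: numerator 0.975·0.238 = 0.23205; evidence = 0.23205+0.032·0.762 = 0.25643; posterior = 0.905.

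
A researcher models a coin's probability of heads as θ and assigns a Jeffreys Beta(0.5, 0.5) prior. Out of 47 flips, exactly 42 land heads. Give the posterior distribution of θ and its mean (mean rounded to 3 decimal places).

Posterior: Beta(42.5, 5.5); mean ≈ 0.885

Observing 42 successes and 5 failures updates Beta(0.5, 0.5) by adding the success and failure counts to the two shape parameters: α = 0.5+42 = 42.5, β = 0.5+5 = 5.5.
E[θ | data] = 42.5/(42.5+5.5) = 0.885.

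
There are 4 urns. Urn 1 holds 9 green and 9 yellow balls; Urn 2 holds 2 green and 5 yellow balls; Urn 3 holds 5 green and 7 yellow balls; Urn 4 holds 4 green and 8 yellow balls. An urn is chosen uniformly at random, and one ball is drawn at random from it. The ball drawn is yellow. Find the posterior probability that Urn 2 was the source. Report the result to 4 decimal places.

Posterior probability ≈ 0.2899

Tabulate prior·likelihood by source: [1] prior 0.25, lik 0.5, product 0.1250; [2] prior 0.25, lik 0.7143, product 0.1786; [3] prior 0.25, lik 0.5833, product 0.1458; [4] prior 0.25, lik 0.6667, product 0.1667.
Normalizing constant = 0.61607; the posterior for Urn 2 is its product over the sum, 0.1786/0.61607 = 0.2899.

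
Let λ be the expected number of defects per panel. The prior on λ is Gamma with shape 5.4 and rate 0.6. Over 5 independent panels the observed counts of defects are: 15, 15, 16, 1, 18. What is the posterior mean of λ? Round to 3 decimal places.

Posterior mean ≈ 12.571

The Poisson likelihood adds the total count to the shape and the number of exposure periods to the rate. Here ∑xᵢ = 65 and n = 5, so shape 5.4→70.4 and rate 0.6→5.6.
E[λ | data] = 70.4/5.6 = 12.571.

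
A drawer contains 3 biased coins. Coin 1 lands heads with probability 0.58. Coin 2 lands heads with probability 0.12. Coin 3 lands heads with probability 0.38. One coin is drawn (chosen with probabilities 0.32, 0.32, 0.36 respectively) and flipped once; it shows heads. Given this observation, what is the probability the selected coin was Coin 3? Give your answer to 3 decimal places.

Tabulate prior·likelihood by source: [1] prior 0.32, lik 0.58, product 0.1856; [2] prior 0.32, lik 0.12, product 0.03840; [3] prior 0.36, lik 0.38, product 0.1368.
Normalizing constant = 0.36080; the posterior for Coin 3 is its product over the sum, 0.1368/0.36080 = 0.379.

Posterior probability ≈ 0.379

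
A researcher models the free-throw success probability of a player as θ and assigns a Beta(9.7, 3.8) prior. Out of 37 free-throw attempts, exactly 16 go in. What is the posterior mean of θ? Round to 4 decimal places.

Posterior mean ≈ 0.5089

Observing 16 successes and 21 failures updates Beta(9.7, 3.8) by adding the success and failure counts to the two shape parameters: α = 9.7+16 = 25.7, β = 3.8+21 = 24.8.
Posterior mean = α/(α+β) = 25.7/50.5 = 0.5089.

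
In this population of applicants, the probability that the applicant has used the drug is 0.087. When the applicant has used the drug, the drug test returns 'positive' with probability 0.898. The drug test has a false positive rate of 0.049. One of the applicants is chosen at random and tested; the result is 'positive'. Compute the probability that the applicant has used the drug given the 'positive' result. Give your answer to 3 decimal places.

P(H | E) ≈ 0.636

Let H be the event that the applicant has used the drug. P(H) = 0.087, so P(¬H) = 0.913. With E the 'positive' result, P(E|H) = 0.898 and P(E|¬H) = 0.049.
P(E) = 0.898·0.087 + 0.049·0.913 = 0.078126 + 0.044737 = 0.12286.
By Bayes' theorem, P(H|E) = 0.078126 / 0.12286 = 0.636.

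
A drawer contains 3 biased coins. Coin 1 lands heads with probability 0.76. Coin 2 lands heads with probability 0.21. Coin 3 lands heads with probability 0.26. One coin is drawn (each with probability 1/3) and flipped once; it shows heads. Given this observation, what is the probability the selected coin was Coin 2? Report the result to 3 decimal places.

P(heads|C1) = 0.76; P(heads|C2) = 0.21; P(heads|C3) = 0.26.
Prior × likelihood for each source: 0.333333·0.76=0.2533, 0.333333·0.21=0.07000, 0.333333·0.26=0.08667. Summing gives P(heads) = 0.41000.
P(Coin 2 | heads) = 0.07000 / 0.41000 = 0.171.

Posterior probability ≈ 0.171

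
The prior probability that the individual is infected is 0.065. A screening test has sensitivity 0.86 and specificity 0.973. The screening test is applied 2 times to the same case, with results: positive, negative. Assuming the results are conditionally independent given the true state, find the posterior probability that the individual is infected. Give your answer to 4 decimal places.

With H the event that the individual is infected, the joint likelihood of the observed sequence is P(data|H) = 0.86·0.14 = 0.12040 and P(data|¬H) = 0.027·0.973 = 0.026271.
Bayes: P(H|data) = 0.065·0.12040 / (0.065·0.12040 + 0.935·0.026271) = 0.0078260/0.032389 = 0.2416.

Posterior P(H) ≈ 0.2416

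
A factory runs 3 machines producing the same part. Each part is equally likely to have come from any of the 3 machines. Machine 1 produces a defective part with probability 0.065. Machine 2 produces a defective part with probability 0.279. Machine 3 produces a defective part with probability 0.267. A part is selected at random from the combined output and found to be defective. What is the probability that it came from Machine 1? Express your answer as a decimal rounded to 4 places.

Posterior probability ≈ 0.1064

P(defective|M1) = 0.065; P(defective|M2) = 0.279; P(defective|M3) = 0.267.
Prior × likelihood for each source: 0.333333·0.065=0.02167, 0.333333·0.279=0.09300, 0.333333·0.267=0.08900. Summing gives P(defective) = 0.20367.
P(Machine 1 | defective) = 0.02167 / 0.20367 = 0.1064.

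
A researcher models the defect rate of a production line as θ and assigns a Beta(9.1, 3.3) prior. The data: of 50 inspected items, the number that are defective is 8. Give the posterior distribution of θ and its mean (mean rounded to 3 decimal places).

The binomial likelihood is conjugate to the Beta prior: with 8 successes and 42 failures, the posterior is Beta(9.1+8, 3.3+42) = Beta(17.1, 45.3).
E[θ | data] = 17.1/(17.1+45.3) = 0.274.

Posterior: Beta(17.1, 45.3); mean ≈ 0.274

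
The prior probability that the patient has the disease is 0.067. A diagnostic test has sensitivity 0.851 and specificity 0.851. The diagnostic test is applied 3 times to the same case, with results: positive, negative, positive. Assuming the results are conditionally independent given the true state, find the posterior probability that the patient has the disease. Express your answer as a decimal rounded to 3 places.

Posterior P(H) ≈ 0.291

With H the event that the patient has the disease, the joint likelihood of the observed sequence is P(data|H) = 0.851·0.149·0.851 = 0.10791 and P(data|¬H) = 0.149·0.851·0.149 = 0.018893.
Bayes: P(H|data) = 0.067·0.10791 / (0.067·0.10791 + 0.933·0.018893) = 0.0072297/0.024857 = 0.2909.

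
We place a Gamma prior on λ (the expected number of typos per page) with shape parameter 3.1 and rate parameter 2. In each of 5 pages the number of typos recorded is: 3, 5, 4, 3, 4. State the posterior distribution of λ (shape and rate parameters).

Posterior: Gamma(shape=22.1, rate=7)

Total count ∑xᵢ = 19 over n = 5 pages.
Gamma is conjugate to the Poisson likelihood: posterior is Gamma(shape = 3.1+19 = 22.1, rate = 2+5 = 7).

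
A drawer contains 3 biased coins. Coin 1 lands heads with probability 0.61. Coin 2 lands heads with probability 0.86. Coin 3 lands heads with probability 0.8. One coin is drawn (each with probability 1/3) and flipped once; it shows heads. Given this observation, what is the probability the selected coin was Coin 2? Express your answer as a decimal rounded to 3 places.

Posterior probability ≈ 0.379

Tabulate prior·likelihood by source: [1] prior 0.333333, lik 0.61, product 0.2033; [2] prior 0.333333, lik 0.86, product 0.2867; [3] prior 0.333333, lik 0.8, product 0.2667.
Normalizing constant = 0.75667; the posterior for Coin 2 is its product over the sum, 0.2867/0.75667 = 0.379.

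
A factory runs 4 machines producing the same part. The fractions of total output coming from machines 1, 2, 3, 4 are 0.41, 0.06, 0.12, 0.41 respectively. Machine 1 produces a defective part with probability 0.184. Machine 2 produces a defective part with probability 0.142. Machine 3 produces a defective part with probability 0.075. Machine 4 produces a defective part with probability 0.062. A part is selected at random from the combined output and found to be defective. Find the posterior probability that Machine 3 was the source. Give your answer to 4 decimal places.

Posterior probability ≈ 0.0760

Tabulate prior·likelihood by source: [1] prior 0.41, lik 0.184, product 0.07544; [2] prior 0.06, lik 0.142, product 0.008520; [3] prior 0.12, lik 0.075, product 0.009000; [4] prior 0.41, lik 0.062, product 0.02542.
Normalizing constant = 0.11838; the posterior for Machine 3 is its product over the sum, 0.009000/0.11838 = 0.0760.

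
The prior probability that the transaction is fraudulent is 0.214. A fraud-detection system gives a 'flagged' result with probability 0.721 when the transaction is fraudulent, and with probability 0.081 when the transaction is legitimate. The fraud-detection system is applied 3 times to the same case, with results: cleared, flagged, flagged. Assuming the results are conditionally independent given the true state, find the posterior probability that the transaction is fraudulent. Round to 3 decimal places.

Posterior P(H) ≈ 0.868

Let H be the event that the transaction is fraudulent; start with P(H) = 0.214. P('flagged'|H) = 0.721, P('flagged'|¬H) = 0.081.
Update on result 1 ('cleared'): P(H) ← 0.279·0.2140 / (0.279·0.2140 + 0.919·0.7860) = 0.059706/0.78204 = 0.0763.
Update on result 2 ('flagged'): P(H) ← 0.721·0.0763 / (0.721·0.0763 + 0.081·0.9237) = 0.055046/0.12986 = 0.4239.
Update on result 3 ('flagged'): P(H) ← 0.721·0.4239 / (0.721·0.4239 + 0.081·0.5761) = 0.30562/0.35228 = 0.8675.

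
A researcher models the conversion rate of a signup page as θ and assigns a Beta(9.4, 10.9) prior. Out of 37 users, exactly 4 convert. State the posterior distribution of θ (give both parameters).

Posterior: Beta(13.4, 43.9)

The binomial likelihood is conjugate to the Beta prior: with 4 successes and 33 failures, the posterior is Beta(9.4+4, 10.9+33) = Beta(13.4, 43.9).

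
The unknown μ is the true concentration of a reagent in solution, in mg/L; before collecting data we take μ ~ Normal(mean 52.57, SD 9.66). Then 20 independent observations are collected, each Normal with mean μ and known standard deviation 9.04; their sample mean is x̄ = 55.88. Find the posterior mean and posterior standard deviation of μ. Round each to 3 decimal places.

Posterior mean ≈ 55.741; posterior SD ≈ 1.979

Prior precision 1/τ₀² = 1/9.66² = 0.0107163; data precision n/σ² = 20/9.04² = 0.244733.
Posterior precision = 0.0107163 + 0.244733 = 0.255450, giving posterior SD = 1/√0.255450 = 1.979.
Posterior mean = (0.0107163·52.57 + 0.244733·55.88) / 0.255450 = 55.741.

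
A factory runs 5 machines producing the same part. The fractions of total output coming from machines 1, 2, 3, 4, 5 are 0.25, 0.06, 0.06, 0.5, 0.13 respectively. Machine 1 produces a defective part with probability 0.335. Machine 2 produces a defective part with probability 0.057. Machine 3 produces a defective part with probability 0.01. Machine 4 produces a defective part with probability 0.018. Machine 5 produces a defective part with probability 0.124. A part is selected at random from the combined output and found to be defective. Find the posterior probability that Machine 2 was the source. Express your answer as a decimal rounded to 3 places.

Posterior probability ≈ 0.030

P(defective|M1) = 0.335; P(defective|M2) = 0.057; P(defective|M3) = 0.01; P(defective|M4) = 0.018; P(defective|M5) = 0.124.
Prior × likelihood for each source: 0.25·0.335=0.08375, 0.06·0.057=0.003420, 0.06·0.01=0.0006000, 0.5·0.018=0.009000, 0.13·0.124=0.01612. Summing gives P(defective) = 0.11289.
P(Machine 2 | defective) = 0.003420 / 0.11289 = 0.030.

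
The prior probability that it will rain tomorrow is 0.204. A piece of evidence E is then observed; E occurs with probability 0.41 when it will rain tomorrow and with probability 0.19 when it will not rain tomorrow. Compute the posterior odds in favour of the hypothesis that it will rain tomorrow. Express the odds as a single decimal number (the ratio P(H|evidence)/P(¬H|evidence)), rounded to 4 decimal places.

Posterior odds ≈ 0.5530

Prior odds = 0.204/(1−0.204) = 0.25628.
Likelihood ratio for E = 0.41/0.19 = 2.1579.
Posterior odds = prior odds × LR = 0.55303.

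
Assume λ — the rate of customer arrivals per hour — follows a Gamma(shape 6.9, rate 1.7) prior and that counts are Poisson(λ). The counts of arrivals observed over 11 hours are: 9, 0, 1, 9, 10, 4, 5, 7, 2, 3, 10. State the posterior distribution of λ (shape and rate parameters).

Posterior: Gamma(shape=66.9, rate=12.7)

The Poisson likelihood adds the total count to the shape and the number of exposure periods to the rate. Here ∑xᵢ = 60 and n = 11, so shape 6.9→66.9 and rate 1.7→12.7.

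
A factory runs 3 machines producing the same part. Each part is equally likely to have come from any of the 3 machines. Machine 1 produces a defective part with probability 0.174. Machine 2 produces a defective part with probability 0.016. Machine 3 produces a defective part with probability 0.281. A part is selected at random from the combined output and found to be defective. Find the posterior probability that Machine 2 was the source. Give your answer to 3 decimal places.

Posterior probability ≈ 0.034

Tabulate prior·likelihood by source: [1] prior 0.333333, lik 0.174, product 0.05800; [2] prior 0.333333, lik 0.016, product 0.005333; [3] prior 0.333333, lik 0.281, product 0.09367.
Normalizing constant = 0.15700; the posterior for Machine 2 is its product over the sum, 0.005333/0.15700 = 0.034.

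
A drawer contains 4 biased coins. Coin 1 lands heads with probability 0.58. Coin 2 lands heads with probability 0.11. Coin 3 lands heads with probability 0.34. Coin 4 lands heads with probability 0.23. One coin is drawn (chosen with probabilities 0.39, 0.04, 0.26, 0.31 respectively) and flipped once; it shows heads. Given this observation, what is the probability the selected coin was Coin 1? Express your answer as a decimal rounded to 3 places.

P(heads|C1) = 0.58; P(heads|C2) = 0.11; P(heads|C3) = 0.34; P(heads|C4) = 0.23.
Prior × likelihood for each source: 0.39·0.58=0.2262, 0.04·0.11=0.004400, 0.26·0.34=0.08840, 0.31·0.23=0.07130. Summing gives P(heads) = 0.39030.
P(Coin 1 | heads) = 0.2262 / 0.39030 = 0.580.

Posterior probability ≈ 0.580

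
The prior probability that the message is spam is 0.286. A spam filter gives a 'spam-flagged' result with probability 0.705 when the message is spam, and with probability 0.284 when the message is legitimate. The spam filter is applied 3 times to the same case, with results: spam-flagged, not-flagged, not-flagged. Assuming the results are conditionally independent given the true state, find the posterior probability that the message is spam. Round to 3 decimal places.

Posterior P(H) ≈ 0.144

Let H be the event that the message is spam; start with P(H) = 0.286. P('spam-flagged'|H) = 0.705, P('spam-flagged'|¬H) = 0.284.
Update on result 1 ('spam-flagged'): P(H) ← 0.705·0.2860 / (0.705·0.2860 + 0.284·0.7140) = 0.20163/0.40441 = 0.4986.
Update on result 2 ('not-flagged'): P(H) ← 0.295·0.4986 / (0.295·0.4986 + 0.716·0.5014) = 0.14708/0.50610 = 0.2906.
Update on result 3 ('not-flagged'): P(H) ← 0.295·0.2906 / (0.295·0.2906 + 0.716·0.7094) = 0.085733/0.59365 = 0.1444.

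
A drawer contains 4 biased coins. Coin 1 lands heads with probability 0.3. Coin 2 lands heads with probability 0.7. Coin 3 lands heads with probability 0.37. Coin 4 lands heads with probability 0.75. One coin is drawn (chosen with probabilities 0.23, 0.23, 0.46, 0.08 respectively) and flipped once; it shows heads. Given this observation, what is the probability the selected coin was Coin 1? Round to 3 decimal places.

Posterior probability ≈ 0.150

Tabulate prior·likelihood by source: [1] prior 0.23, lik 0.3, product 0.06900; [2] prior 0.23, lik 0.7, product 0.1610; [3] prior 0.46, lik 0.37, product 0.1702; [4] prior 0.08, lik 0.75, product 0.06000.
Normalizing constant = 0.46020; the posterior for Coin 1 is its product over the sum, 0.06900/0.46020 = 0.150.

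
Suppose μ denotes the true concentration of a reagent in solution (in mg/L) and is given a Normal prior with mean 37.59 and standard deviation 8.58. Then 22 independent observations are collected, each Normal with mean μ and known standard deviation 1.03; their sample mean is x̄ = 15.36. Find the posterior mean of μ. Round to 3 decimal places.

Posterior mean ≈ 15.375

With known σ, the Normal prior is conjugate. Weight on the data is w = (n/σ²)/(n/σ² + 1/τ₀²) = 20.7371/(20.7371+0.0135839) = 0.99935.
Posterior mean = w·x̄ + (1−w)·μ₀ = 0.99935·15.36 + 0.00065463·37.59 = 15.375.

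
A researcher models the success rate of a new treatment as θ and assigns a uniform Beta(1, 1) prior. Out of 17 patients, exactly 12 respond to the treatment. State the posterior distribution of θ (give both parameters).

Posterior: Beta(13, 6)

The binomial likelihood is conjugate to the Beta prior: with 12 successes and 5 failures, the posterior is Beta(1+12, 1+5) = Beta(13, 6).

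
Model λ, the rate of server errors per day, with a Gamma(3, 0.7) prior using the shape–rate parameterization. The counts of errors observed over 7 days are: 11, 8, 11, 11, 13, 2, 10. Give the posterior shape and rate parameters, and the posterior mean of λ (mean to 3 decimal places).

Total count ∑xᵢ = 66 over n = 7 days.
Gamma is conjugate to the Poisson likelihood: posterior is Gamma(shape = 3+66 = 69, rate = 0.7+7 = 7.7).
Posterior mean = shape/rate = 69/7.7 = 8.961.

Posterior: Gamma(shape=69, rate=7.7); mean ≈ 8.961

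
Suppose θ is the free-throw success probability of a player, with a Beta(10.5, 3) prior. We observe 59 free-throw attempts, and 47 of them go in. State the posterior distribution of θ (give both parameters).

The binomial likelihood is conjugate to the Beta prior: with 47 successes and 12 failures, the posterior is Beta(10.5+47, 3+12) = Beta(57.5, 15).

Posterior: Beta(57.5, 15)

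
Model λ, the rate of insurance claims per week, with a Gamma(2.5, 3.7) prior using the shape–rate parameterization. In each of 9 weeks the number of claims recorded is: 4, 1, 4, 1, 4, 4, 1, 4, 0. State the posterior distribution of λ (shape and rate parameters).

Posterior: Gamma(shape=25.5, rate=12.7)

Total count ∑xᵢ = 23 over n = 9 weeks.
Gamma is conjugate to the Poisson likelihood: posterior is Gamma(shape = 2.5+23 = 25.5, rate = 3.7+9 = 12.7).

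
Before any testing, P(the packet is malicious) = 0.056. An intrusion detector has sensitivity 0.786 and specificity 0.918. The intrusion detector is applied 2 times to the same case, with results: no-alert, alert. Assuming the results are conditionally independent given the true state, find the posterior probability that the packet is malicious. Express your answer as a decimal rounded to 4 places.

Posterior P(H) ≈ 0.1170

Let H be the event that the packet is malicious; start with P(H) = 0.056. P('alert'|H) = 0.786, P('alert'|¬H) = 0.082.
Update on result 1 ('no-alert'): P(H) ← 0.214·0.0560 / (0.214·0.0560 + 0.918·0.9440) = 0.011984/0.87858 = 0.0136.
Update on result 2 ('alert'): P(H) ← 0.786·0.0136 / (0.786·0.0136 + 0.082·0.9864) = 0.010721/0.091603 = 0.1170.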